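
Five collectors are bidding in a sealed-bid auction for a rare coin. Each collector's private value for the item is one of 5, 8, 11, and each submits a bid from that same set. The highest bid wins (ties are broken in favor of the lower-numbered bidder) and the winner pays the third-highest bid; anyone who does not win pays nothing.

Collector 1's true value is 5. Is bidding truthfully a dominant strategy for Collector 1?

Check each profile of the others' bids and compare truth against every alternative bid.
Others bid (5, 5, 8, 8): truth gives 0, best alternative gives -3.
Others bid (5, 8, 5, 8): truth gives 0, best alternative gives -3.
Others bid (5, 8, 8, 5): truth gives 0, best alternative gives -3.
Others bid (5, 8, 8, 8): truth gives 0, best alternative gives -3.
Others bid (8, 5, 5, 8): truth gives 0, best alternative gives -3.
Others bid (8, 5, 8, 5): truth gives 0, best alternative gives -3.
(Remaining 75 profiles checked similarly; truth is weakly best in each.)
In every case the truthful bid is at least as good as any alternative, so it is a dominant strategy.

Yes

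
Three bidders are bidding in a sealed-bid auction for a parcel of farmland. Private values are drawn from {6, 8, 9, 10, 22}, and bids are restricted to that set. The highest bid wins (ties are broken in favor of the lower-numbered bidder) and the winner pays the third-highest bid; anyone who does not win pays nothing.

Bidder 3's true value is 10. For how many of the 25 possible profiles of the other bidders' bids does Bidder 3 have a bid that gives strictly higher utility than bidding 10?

6

Others bid (6, 10): truth gives 0; bid 22 gives 4 > 0. Violating.
Others bid (8, 10): truth gives 0; bid 22 gives 2 > 0. Violating.
Others bid (9, 10): truth gives 0; bid 22 gives 1 > 0. Violating.
Others bid (10, 6): truth gives 0; bid 22 gives 4 > 0. Violating.
Others bid (6, 6): truth gives 4; no alternative beats it.
Others bid (6, 8): truth gives 4; no alternative beats it.
(Checking all 25 profiles: 6 have a profitable deviation, 19 do not.)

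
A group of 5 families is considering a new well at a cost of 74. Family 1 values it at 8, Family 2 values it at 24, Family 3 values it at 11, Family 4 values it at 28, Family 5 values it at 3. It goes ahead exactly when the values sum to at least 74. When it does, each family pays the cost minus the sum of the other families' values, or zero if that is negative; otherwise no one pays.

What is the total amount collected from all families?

Total value 74 ≥ cost 74, so it is built.
Family 1: others sum to 66; max(0, 74 - 66) = 8.
Family 2: others sum to 50; max(0, 74 - 50) = 24.
Family 3: others sum to 63; max(0, 74 - 63) = 11.
Family 4: others sum to 46; max(0, 74 - 46) = 28.
Family 5: others sum to 71; max(0, 74 - 71) = 3.
Total collected = 8 + 24 + 11 + 28 + 3 = 74.

74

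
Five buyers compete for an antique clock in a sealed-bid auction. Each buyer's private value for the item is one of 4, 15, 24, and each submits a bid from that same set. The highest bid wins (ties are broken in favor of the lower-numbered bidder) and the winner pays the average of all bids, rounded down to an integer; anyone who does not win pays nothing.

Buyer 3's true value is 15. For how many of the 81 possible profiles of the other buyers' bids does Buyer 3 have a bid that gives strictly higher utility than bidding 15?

19

Others bid (4, 4, 4, 24): truth gives 0; bid 24 gives 3 > 0. Violating.
Others bid (4, 4, 15, 24): truth gives 0; bid 24 gives 1 > 0. Violating.
Others bid (4, 4, 24, 4): truth gives 0; bid 24 gives 3 > 0. Violating.
Others bid (4, 4, 24, 15): truth gives 0; bid 24 gives 1 > 0. Violating.
Others bid (4, 4, 4, 4): truth gives 9; no alternative beats it.
Others bid (4, 4, 4, 15): truth gives 7; no alternative beats it.
(Checking all 81 profiles: 19 have a profitable deviation, 62 do not.)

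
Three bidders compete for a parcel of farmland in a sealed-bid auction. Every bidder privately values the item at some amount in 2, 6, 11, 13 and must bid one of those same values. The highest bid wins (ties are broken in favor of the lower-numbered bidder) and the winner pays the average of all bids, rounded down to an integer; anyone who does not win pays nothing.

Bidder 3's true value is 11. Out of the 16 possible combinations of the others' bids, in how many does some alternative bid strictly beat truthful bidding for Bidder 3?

Others bid (2, 2): truth gives 6; bid 6 gives 8 > 6. Violating.
Others bid (2, 11): truth gives 0; bid 13 gives 3 > 0. Violating.
Others bid (6, 11): truth gives 0; bid 13 gives 1 > 0. Violating.
Others bid (11, 2): truth gives 0; bid 13 gives 3 > 0. Violating.
Others bid (2, 6): truth gives 5; no alternative beats it.
Others bid (2, 13): truth gives 0; no alternative beats it.
(Checking all 16 profiles: 5 have a profitable deviation, 11 do not.)

5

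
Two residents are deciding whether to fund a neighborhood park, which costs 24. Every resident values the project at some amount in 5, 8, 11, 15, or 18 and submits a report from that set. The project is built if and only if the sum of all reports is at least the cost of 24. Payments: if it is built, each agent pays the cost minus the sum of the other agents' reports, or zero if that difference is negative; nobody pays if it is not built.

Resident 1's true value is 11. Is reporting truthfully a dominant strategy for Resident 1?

Check each profile of the others' reports and compare truth against every alternative report.
Others report (18): truth gives 5, best alternative gives 5.
Others report (15): truth gives 2, best alternative gives 2.
Others report (5): truth gives 0, best alternative gives 0.
Others report (8): truth gives 0, best alternative gives 0.
Others report (11): truth gives 0, best alternative gives 0.
In every case the truthful report is at least as good as any alternative, so it is a dominant strategy.

Yes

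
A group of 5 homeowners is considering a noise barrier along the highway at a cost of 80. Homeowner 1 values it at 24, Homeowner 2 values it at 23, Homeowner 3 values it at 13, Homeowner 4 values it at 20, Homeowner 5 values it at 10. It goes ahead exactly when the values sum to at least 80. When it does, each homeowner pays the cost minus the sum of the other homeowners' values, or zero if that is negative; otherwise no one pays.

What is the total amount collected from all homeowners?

40

Total value 90 ≥ cost 80, so it is built.
Homeowner 1: others sum to 66; max(0, 80 - 66) = 14.
Homeowner 2: others sum to 67; max(0, 80 - 67) = 13.
Homeowner 3: others sum to 77; max(0, 80 - 77) = 3.
Homeowner 4: others sum to 70; max(0, 80 - 70) = 10.
Homeowner 5: others sum to 80; max(0, 80 - 80) = 0.
Total collected = 14 + 13 + 3 + 10 + 0 = 40.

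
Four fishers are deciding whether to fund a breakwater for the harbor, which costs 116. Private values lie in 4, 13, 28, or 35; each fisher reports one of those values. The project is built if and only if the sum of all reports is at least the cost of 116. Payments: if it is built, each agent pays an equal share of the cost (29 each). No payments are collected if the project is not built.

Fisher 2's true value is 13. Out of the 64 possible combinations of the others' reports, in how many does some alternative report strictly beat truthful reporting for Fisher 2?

1

Others report (35, 35, 35): truth gives -16; report 4 gives 0 > -16. Violating.
Others report (4, 4, 4): truth gives 0; no alternative beats it.
Others report (4, 4, 13): truth gives 0; no alternative beats it.
(Checking all 64 profiles: 1 has a profitable deviation, 63 do not.)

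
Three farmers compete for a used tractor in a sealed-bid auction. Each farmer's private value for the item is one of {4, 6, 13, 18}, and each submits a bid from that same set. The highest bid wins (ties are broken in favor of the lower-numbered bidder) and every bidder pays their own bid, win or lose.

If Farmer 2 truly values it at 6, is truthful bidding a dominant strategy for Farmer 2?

No

Consider the case where Farmer 1 bids 4 and Farmer 3 bids 13.
Truthful bid 6: loses but pays 6, utility -6.
Bid 4 instead: loses but pays 4, utility -4.
Since -4 > -6, bidding 4 is strictly better here, so truthful bidding is not dominant.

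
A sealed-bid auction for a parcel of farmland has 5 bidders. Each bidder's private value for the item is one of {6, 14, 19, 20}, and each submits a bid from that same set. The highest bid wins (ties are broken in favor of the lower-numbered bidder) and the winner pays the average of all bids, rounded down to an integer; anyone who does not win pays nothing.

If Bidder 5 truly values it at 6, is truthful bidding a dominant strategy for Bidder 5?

Yes

Check each profile of the others' bids and compare truth against every alternative bid.
Others bid (6, 6, 6, 6): truth gives 0, best alternative gives -1.
Others bid (6, 6, 6, 14): truth gives 0, best alternative gives 0.
Others bid (6, 6, 6, 19): truth gives 0, best alternative gives 0.
Others bid (6, 6, 6, 20): truth gives 0, best alternative gives 0.
Others bid (6, 6, 14, 6): truth gives 0, best alternative gives 0.
Others bid (6, 6, 14, 14): truth gives 0, best alternative gives 0.
(Remaining 250 profiles checked similarly; truth is weakly best in each.)
In every case the truthful bid is at least as good as any alternative, so it is a dominant strategy.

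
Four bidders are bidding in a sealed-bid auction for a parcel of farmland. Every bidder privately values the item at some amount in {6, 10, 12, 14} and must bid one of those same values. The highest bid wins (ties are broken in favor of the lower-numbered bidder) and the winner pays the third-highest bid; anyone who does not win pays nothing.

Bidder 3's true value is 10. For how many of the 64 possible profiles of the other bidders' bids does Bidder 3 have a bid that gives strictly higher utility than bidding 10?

Others bid (6, 6, 12): truth gives 0; bid 12 gives 4 > 0. Violating.
Others bid (6, 6, 14): truth gives 0; bid 14 gives 4 > 0. Violating.
Others bid (6, 10, 6): truth gives 0; bid 12 gives 4 > 0. Violating.
Others bid (6, 12, 6): truth gives 0; bid 14 gives 4 > 0. Violating.
Others bid (6, 6, 6): truth gives 4; no alternative beats it.
Others bid (6, 6, 10): truth gives 4; no alternative beats it.
(Checking all 64 profiles: 6 have a profitable deviation, 58 do not.)

6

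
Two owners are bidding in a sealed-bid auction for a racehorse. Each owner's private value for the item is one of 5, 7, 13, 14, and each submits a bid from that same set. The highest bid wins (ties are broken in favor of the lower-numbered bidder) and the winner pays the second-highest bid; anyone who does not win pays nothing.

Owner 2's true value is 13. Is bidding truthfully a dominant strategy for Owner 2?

Check each profile of the others' bids and compare truth against every alternative bid.
Others bid (5): truth gives 8, best alternative gives 8.
Others bid (7): truth gives 6, best alternative gives 6.
Others bid (13): truth gives 0, best alternative gives 0.
Others bid (14): truth gives 0, best alternative gives 0.
In every case the truthful bid is at least as good as any alternative, so it is a dominant strategy.

Yes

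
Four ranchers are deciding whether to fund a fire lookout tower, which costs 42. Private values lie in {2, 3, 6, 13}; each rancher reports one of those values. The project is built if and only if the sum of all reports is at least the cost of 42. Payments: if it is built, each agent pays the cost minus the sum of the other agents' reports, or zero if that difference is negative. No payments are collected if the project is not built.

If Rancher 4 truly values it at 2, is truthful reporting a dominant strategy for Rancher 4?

Yes

Check each profile of the others' reports and compare truth against every alternative report.
Others report (13, 13, 13): truth gives 0, best alternative gives -1.
Others report (2, 2, 2): truth gives 0, best alternative gives 0.
Others report (2, 2, 3): truth gives 0, best alternative gives 0.
Others report (2, 2, 6): truth gives 0, best alternative gives 0.
Others report (2, 2, 13): truth gives 0, best alternative gives 0.
Others report (2, 3, 2): truth gives 0, best alternative gives 0.
(Remaining 58 profiles checked similarly; truth is weakly best in each.)
In every case the truthful report is at least as good as any alternative, so it is a dominant strategy.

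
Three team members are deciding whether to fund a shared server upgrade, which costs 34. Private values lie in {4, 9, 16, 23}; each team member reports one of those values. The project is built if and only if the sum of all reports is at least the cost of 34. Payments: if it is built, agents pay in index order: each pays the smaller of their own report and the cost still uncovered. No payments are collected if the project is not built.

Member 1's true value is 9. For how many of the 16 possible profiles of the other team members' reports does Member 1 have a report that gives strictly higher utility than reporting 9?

6

Others report (9, 23): truth gives 0; report 4 gives 5 > 0. Violating.
Others report (16, 16): truth gives 0; report 4 gives 5 > 0. Violating.
Others report (16, 23): truth gives 0; report 4 gives 5 > 0. Violating.
Others report (23, 9): truth gives 0; report 4 gives 5 > 0. Violating.
Others report (4, 4): truth gives 0; no alternative beats it.
Others report (4, 9): truth gives 0; no alternative beats it.
(Checking all 16 profiles: 6 have a profitable deviation, 10 do not.)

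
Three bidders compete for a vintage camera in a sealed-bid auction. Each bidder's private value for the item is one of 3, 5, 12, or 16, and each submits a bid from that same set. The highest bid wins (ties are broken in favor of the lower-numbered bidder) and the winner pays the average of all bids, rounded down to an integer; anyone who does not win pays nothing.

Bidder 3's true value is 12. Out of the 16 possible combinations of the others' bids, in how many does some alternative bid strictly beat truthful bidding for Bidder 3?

Others bid (3, 3): truth gives 6; bid 5 gives 9 > 6. Violating.
Others bid (3, 12): truth gives 0; bid 16 gives 2 > 0. Violating.
Others bid (5, 12): truth gives 0; bid 16 gives 1 > 0. Violating.
Others bid (12, 3): truth gives 0; bid 16 gives 2 > 0. Violating.
Others bid (3, 5): truth gives 6; no alternative beats it.
Others bid (3, 16): truth gives 0; no alternative beats it.
(Checking all 16 profiles: 5 have a profitable deviation, 11 do not.)

5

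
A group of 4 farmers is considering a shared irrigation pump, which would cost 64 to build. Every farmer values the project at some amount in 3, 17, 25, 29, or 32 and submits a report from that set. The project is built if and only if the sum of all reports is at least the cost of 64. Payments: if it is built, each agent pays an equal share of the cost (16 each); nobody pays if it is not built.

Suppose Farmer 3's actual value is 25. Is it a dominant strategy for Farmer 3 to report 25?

Consider the case where Farmer 1 reports 3, Farmer 2 reports 3 and Farmer 4 reports 29.
Truthful report 25: project not built, utility 0.
Report 29 instead: project built, pays 16, utility 25 - 16 = 9.
Since 9 > 0, reporting 29 is strictly better here, so truthful reporting is not dominant.

No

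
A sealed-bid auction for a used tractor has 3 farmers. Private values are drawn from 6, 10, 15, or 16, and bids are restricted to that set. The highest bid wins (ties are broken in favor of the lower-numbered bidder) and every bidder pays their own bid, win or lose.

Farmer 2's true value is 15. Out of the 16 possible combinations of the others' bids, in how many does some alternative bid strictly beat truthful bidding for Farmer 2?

Others bid (6, 6): truth gives 0; bid 10 gives 5 > 0. Violating.
Others bid (6, 10): truth gives 0; bid 10 gives 5 > 0. Violating.
Others bid (6, 16): truth gives -15; bid 16 gives -1 > -15. Violating.
Others bid (10, 16): truth gives -15; bid 16 gives -1 > -15. Violating.
Others bid (6, 15): truth gives 0; no alternative beats it.
Others bid (10, 6): truth gives 0; no alternative beats it.
(Checking all 16 profiles: 12 have a profitable deviation, 4 do not.)

12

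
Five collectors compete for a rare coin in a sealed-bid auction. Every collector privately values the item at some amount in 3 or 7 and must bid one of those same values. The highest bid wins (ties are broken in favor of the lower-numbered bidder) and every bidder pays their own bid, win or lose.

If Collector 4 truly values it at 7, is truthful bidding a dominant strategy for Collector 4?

No

Consider the case where Collector 1 bids 3, Collector 2 bids 3, Collector 3 bids 7 and Collector 5 bids 3.
Truthful bid 7: loses but pays 7, utility -7.
Bid 3 instead: loses but pays 3, utility -3.
Since -3 > -7, bidding 3 is strictly better here, so truthful bidding is not dominant.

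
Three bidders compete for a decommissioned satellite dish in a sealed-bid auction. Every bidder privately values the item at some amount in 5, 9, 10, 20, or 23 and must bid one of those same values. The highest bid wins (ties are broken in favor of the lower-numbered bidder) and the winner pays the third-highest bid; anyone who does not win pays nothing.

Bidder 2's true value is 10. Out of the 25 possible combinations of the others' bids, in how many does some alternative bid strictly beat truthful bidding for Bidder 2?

8

Others bid (5, 20): truth gives 0; bid 20 gives 5 > 0. Violating.
Others bid (5, 23): truth gives 0; bid 23 gives 5 > 0. Violating.
Others bid (9, 20): truth gives 0; bid 20 gives 1 > 0. Violating.
Others bid (9, 23): truth gives 0; bid 23 gives 1 > 0. Violating.
Others bid (5, 5): truth gives 5; no alternative beats it.
Others bid (5, 9): truth gives 5; no alternative beats it.
(Checking all 25 profiles: 8 have a profitable deviation, 17 do not.)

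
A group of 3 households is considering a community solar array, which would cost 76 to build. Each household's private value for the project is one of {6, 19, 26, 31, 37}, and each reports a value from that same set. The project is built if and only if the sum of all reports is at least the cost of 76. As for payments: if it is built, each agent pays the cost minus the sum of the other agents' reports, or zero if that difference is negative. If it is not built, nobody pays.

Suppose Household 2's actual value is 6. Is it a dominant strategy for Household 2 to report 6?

Yes

Check each profile of the others' reports and compare truth against every alternative report.
Others report (26, 31): truth gives 0, best alternative gives -13.
Others report (31, 26): truth gives 0, best alternative gives -13.
Others report (31, 31): truth gives 0, best alternative gives -8.
Others report (26, 37): truth gives 0, best alternative gives -7.
Others report (37, 26): truth gives 0, best alternative gives -7.
Others report (31, 37): truth gives 0, best alternative gives -2.
(Remaining 19 profiles checked similarly; truth is weakly best in each.)
In every case the truthful report is at least as good as any alternative, so it is a dominant strategy.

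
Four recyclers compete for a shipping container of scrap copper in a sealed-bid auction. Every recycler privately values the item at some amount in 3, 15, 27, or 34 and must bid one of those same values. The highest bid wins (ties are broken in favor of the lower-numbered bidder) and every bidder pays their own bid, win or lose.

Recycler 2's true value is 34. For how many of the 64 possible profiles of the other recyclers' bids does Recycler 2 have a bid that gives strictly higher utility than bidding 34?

Others bid (3, 3, 3): truth gives 0; bid 15 gives 19 > 0. Violating.
Others bid (3, 3, 15): truth gives 0; bid 15 gives 19 > 0. Violating.
Others bid (3, 3, 27): truth gives 0; bid 27 gives 7 > 0. Violating.
Others bid (3, 15, 3): truth gives 0; bid 15 gives 19 > 0. Violating.
Others bid (3, 3, 34): truth gives 0; no alternative beats it.
Others bid (3, 15, 34): truth gives 0; no alternative beats it.
(Checking all 64 profiles: 34 have a profitable deviation, 30 do not.)

34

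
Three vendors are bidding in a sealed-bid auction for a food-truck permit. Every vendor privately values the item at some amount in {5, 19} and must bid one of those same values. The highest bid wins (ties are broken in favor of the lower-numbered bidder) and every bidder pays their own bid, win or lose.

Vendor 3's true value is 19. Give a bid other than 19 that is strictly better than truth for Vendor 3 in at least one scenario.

5

Suppose Vendor 1 bids 5 and Vendor 2 bids 19.
Bid 19: loses but pays 19, utility -19.
Bid 5: loses but pays 5, utility -5.
So bidding 5 beats truth here (-5 > -19).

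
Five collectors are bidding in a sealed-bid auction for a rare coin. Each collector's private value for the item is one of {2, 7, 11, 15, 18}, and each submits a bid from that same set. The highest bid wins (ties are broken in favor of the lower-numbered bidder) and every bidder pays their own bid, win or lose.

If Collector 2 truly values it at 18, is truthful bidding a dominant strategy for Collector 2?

Consider the case where Collector 1 bids 2, Collector 3 bids 2, Collector 4 bids 2 and Collector 5 bids 2.
Truthful bid 18: wins, pays 18, utility 18 - 18 = 0.
Bid 7 instead: wins, pays 7, utility 18 - 7 = 11.
Since 11 > 0, bidding 7 is strictly better here, so truthful bidding is not dominant.

No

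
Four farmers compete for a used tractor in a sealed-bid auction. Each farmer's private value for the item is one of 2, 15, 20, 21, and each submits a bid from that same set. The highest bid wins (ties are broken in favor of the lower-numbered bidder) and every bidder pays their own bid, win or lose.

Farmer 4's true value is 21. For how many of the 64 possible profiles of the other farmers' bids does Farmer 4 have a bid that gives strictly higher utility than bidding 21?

45

Others bid (2, 2, 2): truth gives 0; bid 15 gives 6 > 0. Violating.
Others bid (2, 2, 15): truth gives 0; bid 20 gives 1 > 0. Violating.
Others bid (2, 2, 21): truth gives -21; bid 2 gives -2 > -21. Violating.
Others bid (2, 15, 2): truth gives 0; bid 20 gives 1 > 0. Violating.
Others bid (2, 2, 20): truth gives 0; no alternative beats it.
Others bid (2, 15, 20): truth gives 0; no alternative beats it.
(Checking all 64 profiles: 45 have a profitable deviation, 19 do not.)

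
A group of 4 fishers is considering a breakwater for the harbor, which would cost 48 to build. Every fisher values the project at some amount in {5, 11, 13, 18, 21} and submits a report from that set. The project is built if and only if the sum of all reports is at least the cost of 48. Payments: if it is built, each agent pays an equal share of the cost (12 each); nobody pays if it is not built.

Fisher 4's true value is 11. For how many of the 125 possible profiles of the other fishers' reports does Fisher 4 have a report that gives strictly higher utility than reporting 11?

28

Others report (5, 11, 21): truth gives -1; report 5 gives 0 > -1. Violating.
Others report (5, 13, 21): truth gives -1; report 5 gives 0 > -1. Violating.
Others report (5, 18, 18): truth gives -1; report 5 gives 0 > -1. Violating.
Others report (5, 21, 11): truth gives -1; report 5 gives 0 > -1. Violating.
Others report (5, 5, 5): truth gives 0; no alternative beats it.
Others report (5, 5, 11): truth gives 0; no alternative beats it.
(Checking all 125 profiles: 28 have a profitable deviation, 97 do not.)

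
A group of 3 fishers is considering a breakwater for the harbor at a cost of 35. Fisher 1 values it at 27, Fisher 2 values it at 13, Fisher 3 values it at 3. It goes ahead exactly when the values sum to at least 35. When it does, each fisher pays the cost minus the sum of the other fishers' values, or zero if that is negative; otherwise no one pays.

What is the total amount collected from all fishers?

24

Total value 43 ≥ cost 35, so it is built.
Fisher 1: others sum to 16; max(0, 35 - 16) = 19.
Fisher 2: others sum to 30; max(0, 35 - 30) = 5.
Fisher 3: others sum to 40; max(0, 35 - 40) = 0.
Total collected = 19 + 5 + 0 = 24.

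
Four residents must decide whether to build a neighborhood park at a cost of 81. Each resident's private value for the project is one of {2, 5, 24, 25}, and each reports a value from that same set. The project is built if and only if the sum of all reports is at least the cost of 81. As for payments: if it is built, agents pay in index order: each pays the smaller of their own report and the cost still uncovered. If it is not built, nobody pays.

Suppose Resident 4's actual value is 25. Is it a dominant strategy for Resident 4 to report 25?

Yes

Check each profile of the others' reports and compare truth against every alternative report.
Others report (25, 25, 25): truth gives 19, best alternative gives 19.
Others report (24, 25, 25): truth gives 18, best alternative gives 18.
Others report (25, 24, 25): truth gives 18, best alternative gives 18.
Others report (25, 25, 24): truth gives 18, best alternative gives 18.
Others report (24, 24, 25): truth gives 17, best alternative gives 17.
Others report (24, 25, 24): truth gives 17, best alternative gives 17.
(Remaining 58 profiles checked similarly; truth is weakly best in each.)
In every case the truthful report is at least as good as any alternative, so it is a dominant strategy.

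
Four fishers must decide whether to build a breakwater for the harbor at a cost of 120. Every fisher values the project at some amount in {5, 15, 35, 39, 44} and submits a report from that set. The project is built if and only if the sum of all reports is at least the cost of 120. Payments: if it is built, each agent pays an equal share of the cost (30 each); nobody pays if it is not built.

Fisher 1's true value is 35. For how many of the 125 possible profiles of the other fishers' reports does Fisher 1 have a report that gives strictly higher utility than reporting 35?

Others report (5, 35, 39): truth gives 0; report 44 gives 5 > 0. Violating.
Others report (5, 35, 44): truth gives 0; report 39 gives 5 > 0. Violating.
Others report (5, 39, 35): truth gives 0; report 44 gives 5 > 0. Violating.
Others report (5, 39, 39): truth gives 0; report 39 gives 5 > 0. Violating.
Others report (5, 5, 5): truth gives 0; no alternative beats it.
Others report (5, 5, 15): truth gives 0; no alternative beats it.
(Checking all 125 profiles: 15 have a profitable deviation, 110 do not.)

15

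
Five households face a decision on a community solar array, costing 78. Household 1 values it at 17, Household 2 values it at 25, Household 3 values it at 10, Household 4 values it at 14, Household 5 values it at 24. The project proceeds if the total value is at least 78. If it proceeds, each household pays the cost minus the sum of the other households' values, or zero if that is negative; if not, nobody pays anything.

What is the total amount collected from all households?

32

Total value 90 ≥ cost 78, so it is built.
Household 1: others sum to 73; max(0, 78 - 73) = 5.
Household 2: others sum to 65; max(0, 78 - 65) = 13.
Household 3: others sum to 80; max(0, 78 - 80) = 0.
Household 4: others sum to 76; max(0, 78 - 76) = 2.
Household 5: others sum to 66; max(0, 78 - 66) = 12.
Total collected = 5 + 13 + 0 + 2 + 12 = 32.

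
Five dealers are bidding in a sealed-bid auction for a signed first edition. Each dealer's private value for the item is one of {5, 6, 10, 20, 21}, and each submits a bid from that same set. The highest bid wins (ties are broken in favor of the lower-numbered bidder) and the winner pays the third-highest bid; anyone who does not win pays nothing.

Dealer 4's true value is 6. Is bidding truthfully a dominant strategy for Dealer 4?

Consider the case where Dealer 1 bids 5, Dealer 2 bids 5, Dealer 3 bids 5 and Dealer 5 bids 10.
Truthful bid 6: loses, pays 0, utility 0.
Bid 10 instead: wins, pays 5, utility 6 - 5 = 1.
Since 1 > 0, bidding 10 is strictly better here, so truthful bidding is not dominant.

No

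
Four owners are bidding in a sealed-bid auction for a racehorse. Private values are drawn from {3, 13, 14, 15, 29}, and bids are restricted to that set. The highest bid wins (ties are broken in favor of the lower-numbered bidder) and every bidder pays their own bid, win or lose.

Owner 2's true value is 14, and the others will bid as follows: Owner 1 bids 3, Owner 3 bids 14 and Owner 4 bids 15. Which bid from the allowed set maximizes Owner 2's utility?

Bid 3: loses but pays 3, utility -3.
Bid 13: loses but pays 13, utility -13.
Bid 14: loses but pays 14, utility -14.
Bid 15: wins, pays 15, utility 14 - 15 = -1.
Bid 29: wins, pays 29, utility 14 - 29 = -15.
The best choice is 15 with utility -1.

15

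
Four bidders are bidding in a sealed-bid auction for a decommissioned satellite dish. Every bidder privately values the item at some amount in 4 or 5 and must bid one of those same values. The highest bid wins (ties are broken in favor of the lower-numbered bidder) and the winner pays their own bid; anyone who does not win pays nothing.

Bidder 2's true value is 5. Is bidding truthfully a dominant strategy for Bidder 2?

Check each profile of the others' bids and compare truth against every alternative bid.
Others bid (4, 4, 4): truth gives 0, best alternative gives 0.
Others bid (4, 4, 5): truth gives 0, best alternative gives 0.
Others bid (4, 5, 4): truth gives 0, best alternative gives 0.
Others bid (4, 5, 5): truth gives 0, best alternative gives 0.
Others bid (5, 4, 4): truth gives 0, best alternative gives 0.
Others bid (5, 4, 5): truth gives 0, best alternative gives 0.
(Remaining 2 profiles checked similarly; truth is weakly best in each.)
In every case the truthful bid is at least as good as any alternative, so it is a dominant strategy.

Yes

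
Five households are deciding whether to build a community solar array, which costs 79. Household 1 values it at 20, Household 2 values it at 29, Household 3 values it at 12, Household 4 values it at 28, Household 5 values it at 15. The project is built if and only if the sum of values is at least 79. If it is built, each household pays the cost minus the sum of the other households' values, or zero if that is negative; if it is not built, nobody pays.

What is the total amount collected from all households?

Total value 104 ≥ cost 79, so it is built.
Household 1: others sum to 84; max(0, 79 - 84) = 0.
Household 2: others sum to 75; max(0, 79 - 75) = 4.
Household 3: others sum to 92; max(0, 79 - 92) = 0.
Household 4: others sum to 76; max(0, 79 - 76) = 3.
Household 5: others sum to 89; max(0, 79 - 89) = 0.
Total collected = 0 + 4 + 0 + 3 + 0 = 7.

7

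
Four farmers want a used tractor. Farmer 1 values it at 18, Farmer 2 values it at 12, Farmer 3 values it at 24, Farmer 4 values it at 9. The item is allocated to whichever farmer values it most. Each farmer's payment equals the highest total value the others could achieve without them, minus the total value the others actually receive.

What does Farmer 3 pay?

Farmer 3 has the highest value and receives the item.
Without Farmer 3, the item would go to the next-highest value, 18, so the others could achieve 18.
With Farmer 3 present and winning, the others receive nothing, so their total is 0.
Payment = 18 - 0 = 18.

18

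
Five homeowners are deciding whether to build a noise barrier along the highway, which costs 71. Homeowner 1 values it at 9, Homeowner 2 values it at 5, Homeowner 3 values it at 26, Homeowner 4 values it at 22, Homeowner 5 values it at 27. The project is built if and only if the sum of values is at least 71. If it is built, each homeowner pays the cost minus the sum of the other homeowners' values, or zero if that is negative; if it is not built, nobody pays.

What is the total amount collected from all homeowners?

21

Total value 89 ≥ cost 71, so it is built.
Homeowner 1: others sum to 80; max(0, 71 - 80) = 0.
Homeowner 2: others sum to 84; max(0, 71 - 84) = 0.
Homeowner 3: others sum to 63; max(0, 71 - 63) = 8.
Homeowner 4: others sum to 67; max(0, 71 - 67) = 4.
Homeowner 5: others sum to 62; max(0, 71 - 62) = 9.
Total collected = 0 + 0 + 8 + 4 + 9 = 21.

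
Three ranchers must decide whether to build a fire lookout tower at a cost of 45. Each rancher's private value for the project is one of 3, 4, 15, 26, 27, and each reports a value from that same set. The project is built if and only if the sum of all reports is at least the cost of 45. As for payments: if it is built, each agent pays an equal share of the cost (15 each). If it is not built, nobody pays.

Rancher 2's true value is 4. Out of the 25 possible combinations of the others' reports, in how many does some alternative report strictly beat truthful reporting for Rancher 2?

2

Others report (15, 26): truth gives -11; report 3 gives 0 > -11. Violating.
Others report (26, 15): truth gives -11; report 3 gives 0 > -11. Violating.
Others report (3, 3): truth gives 0; no alternative beats it.
Others report (3, 4): truth gives 0; no alternative beats it.
(Checking all 25 profiles: 2 have a profitable deviation, 23 do not.)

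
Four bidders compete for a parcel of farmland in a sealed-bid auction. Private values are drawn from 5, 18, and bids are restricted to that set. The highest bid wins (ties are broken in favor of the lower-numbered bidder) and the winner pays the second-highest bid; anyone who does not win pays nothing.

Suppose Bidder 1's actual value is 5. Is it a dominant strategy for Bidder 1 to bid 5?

Yes

Check each profile of the others' bids and compare truth against every alternative bid.
Others bid (5, 5, 18): truth gives 0, best alternative gives -13.
Others bid (5, 18, 5): truth gives 0, best alternative gives -13.
Others bid (5, 18, 18): truth gives 0, best alternative gives -13.
Others bid (18, 5, 5): truth gives 0, best alternative gives -13.
Others bid (18, 5, 18): truth gives 0, best alternative gives -13.
Others bid (18, 18, 5): truth gives 0, best alternative gives -13.
(Remaining 2 profiles checked similarly; truth is weakly best in each.)
In every case the truthful bid is at least as good as any alternative, so it is a dominant strategy.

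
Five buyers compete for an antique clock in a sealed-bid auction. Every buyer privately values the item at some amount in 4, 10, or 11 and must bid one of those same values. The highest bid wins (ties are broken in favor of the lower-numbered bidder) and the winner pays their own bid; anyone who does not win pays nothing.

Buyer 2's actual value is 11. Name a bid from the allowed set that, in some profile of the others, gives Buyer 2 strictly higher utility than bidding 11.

Suppose Buyer 1 bids 4, Buyer 3 bids 4, Buyer 4 bids 4 and Buyer 5 bids 4.
Bid 11: wins, pays 11, utility 11 - 11 = 0.
Bid 10: wins, pays 10, utility 11 - 10 = 1.
So bidding 10 beats truth here (1 > 0).

10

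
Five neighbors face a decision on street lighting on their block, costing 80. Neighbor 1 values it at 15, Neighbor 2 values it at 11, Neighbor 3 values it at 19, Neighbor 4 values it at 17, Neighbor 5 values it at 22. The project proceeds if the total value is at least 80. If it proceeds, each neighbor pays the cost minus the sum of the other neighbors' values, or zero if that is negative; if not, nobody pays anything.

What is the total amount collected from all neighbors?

Total value 84 ≥ cost 80, so it is built.
Neighbor 1: others sum to 69; max(0, 80 - 69) = 11.
Neighbor 2: others sum to 73; max(0, 80 - 73) = 7.
Neighbor 3: others sum to 65; max(0, 80 - 65) = 15.
Neighbor 4: others sum to 67; max(0, 80 - 67) = 13.
Neighbor 5: others sum to 62; max(0, 80 - 62) = 18.
Total collected = 11 + 7 + 15 + 13 + 18 = 64.

64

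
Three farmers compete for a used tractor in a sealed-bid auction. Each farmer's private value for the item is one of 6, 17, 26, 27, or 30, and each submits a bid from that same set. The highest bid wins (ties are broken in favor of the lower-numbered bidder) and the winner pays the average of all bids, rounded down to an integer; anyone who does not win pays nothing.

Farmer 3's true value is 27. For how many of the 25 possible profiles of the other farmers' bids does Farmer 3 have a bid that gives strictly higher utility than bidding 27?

5

Others bid (6, 6): truth gives 14; bid 17 gives 18 > 14. Violating.
Others bid (6, 27): truth gives 0; bid 30 gives 6 > 0. Violating.
Others bid (17, 27): truth gives 0; bid 30 gives 3 > 0. Violating.
Others bid (27, 6): truth gives 0; bid 30 gives 6 > 0. Violating.
Others bid (6, 17): truth gives 11; no alternative beats it.
Others bid (6, 26): truth gives 8; no alternative beats it.
(Checking all 25 profiles: 5 have a profitable deviation, 20 do not.)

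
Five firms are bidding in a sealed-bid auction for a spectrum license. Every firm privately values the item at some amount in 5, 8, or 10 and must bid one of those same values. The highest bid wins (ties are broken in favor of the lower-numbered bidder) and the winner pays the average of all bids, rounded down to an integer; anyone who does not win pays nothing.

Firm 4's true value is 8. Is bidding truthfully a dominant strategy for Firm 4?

Consider the case where Firm 1 bids 5, Firm 2 bids 5, Firm 3 bids 5 and Firm 5 bids 10.
Truthful bid 8: loses, pays 0, utility 0.
Bid 10 instead: wins, pays 7, utility 8 - 7 = 1.
Since 1 > 0, bidding 10 is strictly better here, so truthful bidding is not dominant.

No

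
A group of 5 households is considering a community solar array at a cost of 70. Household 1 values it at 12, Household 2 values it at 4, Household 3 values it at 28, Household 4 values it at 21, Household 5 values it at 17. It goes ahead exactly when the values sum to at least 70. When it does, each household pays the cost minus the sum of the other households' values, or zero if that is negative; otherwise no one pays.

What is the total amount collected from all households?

Total value 82 ≥ cost 70, so it is built.
Household 1: others sum to 70; max(0, 70 - 70) = 0.
Household 2: others sum to 78; max(0, 70 - 78) = 0.
Household 3: others sum to 54; max(0, 70 - 54) = 16.
Household 4: others sum to 61; max(0, 70 - 61) = 9.
Household 5: others sum to 65; max(0, 70 - 65) = 5.
Total collected = 0 + 0 + 16 + 9 + 5 = 30.

30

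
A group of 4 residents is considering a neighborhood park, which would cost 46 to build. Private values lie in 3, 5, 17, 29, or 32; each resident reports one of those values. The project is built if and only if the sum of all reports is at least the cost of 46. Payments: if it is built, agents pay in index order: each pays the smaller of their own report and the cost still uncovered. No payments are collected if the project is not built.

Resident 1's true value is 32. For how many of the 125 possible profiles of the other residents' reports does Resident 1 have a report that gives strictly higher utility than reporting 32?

Others report (3, 3, 17): truth gives 0; report 29 gives 3 > 0. Violating.
Others report (3, 3, 29): truth gives 0; report 17 gives 15 > 0. Violating.
Others report (3, 3, 32): truth gives 0; report 17 gives 15 > 0. Violating.
Others report (3, 5, 17): truth gives 0; report 29 gives 3 > 0. Violating.
Others report (3, 3, 3): truth gives 0; no alternative beats it.
Others report (3, 3, 5): truth gives 0; no alternative beats it.
(Checking all 125 profiles: 117 have a profitable deviation, 8 do not.)

117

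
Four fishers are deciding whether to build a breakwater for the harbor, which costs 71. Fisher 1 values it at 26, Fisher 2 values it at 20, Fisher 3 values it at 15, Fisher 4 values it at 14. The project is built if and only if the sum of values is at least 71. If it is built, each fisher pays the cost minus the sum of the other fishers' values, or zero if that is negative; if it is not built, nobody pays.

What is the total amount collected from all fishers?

Total value 75 ≥ cost 71, so it is built.
Fisher 1: others sum to 49; max(0, 71 - 49) = 22.
Fisher 2: others sum to 55; max(0, 71 - 55) = 16.
Fisher 3: others sum to 60; max(0, 71 - 60) = 11.
Fisher 4: others sum to 61; max(0, 71 - 61) = 10.
Total collected = 22 + 16 + 11 + 10 = 59.

59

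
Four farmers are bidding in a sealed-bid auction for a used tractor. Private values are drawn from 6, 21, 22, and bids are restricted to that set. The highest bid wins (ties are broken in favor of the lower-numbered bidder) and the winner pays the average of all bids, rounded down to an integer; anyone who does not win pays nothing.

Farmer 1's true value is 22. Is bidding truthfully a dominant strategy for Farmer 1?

Consider the case where Farmer 2 bids 6, Farmer 3 bids 6 and Farmer 4 bids 6.
Truthful bid 22: wins, pays 10, utility 22 - 10 = 12.
Bid 6 instead: wins, pays 6, utility 22 - 6 = 16.
Since 16 > 12, bidding 6 is strictly better here, so truthful bidding is not dominant.

No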